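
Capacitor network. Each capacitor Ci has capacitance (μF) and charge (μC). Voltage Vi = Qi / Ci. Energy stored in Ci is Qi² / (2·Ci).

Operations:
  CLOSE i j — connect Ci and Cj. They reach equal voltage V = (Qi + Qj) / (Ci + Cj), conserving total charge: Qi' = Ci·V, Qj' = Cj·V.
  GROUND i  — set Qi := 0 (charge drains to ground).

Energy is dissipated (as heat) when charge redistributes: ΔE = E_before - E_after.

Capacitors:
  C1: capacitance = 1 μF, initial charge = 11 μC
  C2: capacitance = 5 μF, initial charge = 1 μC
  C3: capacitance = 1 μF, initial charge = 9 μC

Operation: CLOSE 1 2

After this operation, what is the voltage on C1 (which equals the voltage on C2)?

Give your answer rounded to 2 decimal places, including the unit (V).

Initial: C1(1μF, Q=11μC, V=11.00V), C2(5μF, Q=1μC, V=0.20V), C3(1μF, Q=9μC, V=9.00V)
Op 1: CLOSE 1-2: Q_total=12.00, C_total=6.00, V=2.00; Q1=2.00, Q2=10.00; dissipated=48.600

Answer: 2.00 V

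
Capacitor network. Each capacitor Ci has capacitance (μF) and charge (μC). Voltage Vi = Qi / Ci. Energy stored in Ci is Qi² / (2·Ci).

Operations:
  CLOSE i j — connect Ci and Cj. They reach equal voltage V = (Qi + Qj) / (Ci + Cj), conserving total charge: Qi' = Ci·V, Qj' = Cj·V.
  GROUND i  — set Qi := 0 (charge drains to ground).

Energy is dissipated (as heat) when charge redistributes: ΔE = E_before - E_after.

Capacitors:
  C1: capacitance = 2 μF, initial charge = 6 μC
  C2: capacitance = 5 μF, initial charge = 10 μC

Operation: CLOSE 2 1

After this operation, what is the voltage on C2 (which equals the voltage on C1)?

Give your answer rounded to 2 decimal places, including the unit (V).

Initial: C1(2μF, Q=6μC, V=3.00V), C2(5μF, Q=10μC, V=2.00V)
Op 1: CLOSE 2-1: Q_total=16.00, C_total=7.00, V=2.29; Q2=11.43, Q1=4.57; dissipated=0.714

Answer: 2.29 V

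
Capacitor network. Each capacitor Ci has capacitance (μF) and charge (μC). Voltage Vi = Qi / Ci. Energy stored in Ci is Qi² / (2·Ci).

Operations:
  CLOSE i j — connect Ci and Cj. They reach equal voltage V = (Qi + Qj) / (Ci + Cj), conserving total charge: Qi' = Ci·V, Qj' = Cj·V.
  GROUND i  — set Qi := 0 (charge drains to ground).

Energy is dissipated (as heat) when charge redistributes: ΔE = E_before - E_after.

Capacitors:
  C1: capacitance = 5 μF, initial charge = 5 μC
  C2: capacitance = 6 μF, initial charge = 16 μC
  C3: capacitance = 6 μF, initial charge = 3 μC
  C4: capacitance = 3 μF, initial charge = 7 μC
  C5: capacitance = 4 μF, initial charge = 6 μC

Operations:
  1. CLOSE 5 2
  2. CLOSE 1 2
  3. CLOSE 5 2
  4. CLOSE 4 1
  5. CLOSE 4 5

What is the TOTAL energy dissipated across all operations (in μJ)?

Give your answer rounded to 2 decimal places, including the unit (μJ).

Initial: C1(5μF, Q=5μC, V=1.00V), C2(6μF, Q=16μC, V=2.67V), C3(6μF, Q=3μC, V=0.50V), C4(3μF, Q=7μC, V=2.33V), C5(4μF, Q=6μC, V=1.50V)
Op 1: CLOSE 5-2: Q_total=22.00, C_total=10.00, V=2.20; Q5=8.80, Q2=13.20; dissipated=1.633
Op 2: CLOSE 1-2: Q_total=18.20, C_total=11.00, V=1.65; Q1=8.27, Q2=9.93; dissipated=1.964
Op 3: CLOSE 5-2: Q_total=18.73, C_total=10.00, V=1.87; Q5=7.49, Q2=11.24; dissipated=0.357
Op 4: CLOSE 4-1: Q_total=15.27, C_total=8.00, V=1.91; Q4=5.73, Q1=9.55; dissipated=0.432
Op 5: CLOSE 4-5: Q_total=13.22, C_total=7.00, V=1.89; Q4=5.66, Q5=7.55; dissipated=0.001
Total dissipated: 4.387 μJ

Answer: 4.39 μJ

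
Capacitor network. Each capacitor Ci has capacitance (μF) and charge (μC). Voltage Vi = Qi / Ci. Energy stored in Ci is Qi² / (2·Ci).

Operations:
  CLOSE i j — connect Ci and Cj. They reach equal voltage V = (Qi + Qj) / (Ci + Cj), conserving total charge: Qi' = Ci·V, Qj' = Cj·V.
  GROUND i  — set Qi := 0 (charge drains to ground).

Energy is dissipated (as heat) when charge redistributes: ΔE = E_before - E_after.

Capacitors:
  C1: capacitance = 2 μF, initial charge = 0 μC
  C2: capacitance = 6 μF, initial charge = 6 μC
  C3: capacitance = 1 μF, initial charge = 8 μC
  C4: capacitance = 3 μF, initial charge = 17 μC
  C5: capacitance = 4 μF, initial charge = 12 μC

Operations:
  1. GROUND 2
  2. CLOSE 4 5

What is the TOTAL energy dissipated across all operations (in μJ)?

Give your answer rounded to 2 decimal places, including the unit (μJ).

Initial: C1(2μF, Q=0μC, V=0.00V), C2(6μF, Q=6μC, V=1.00V), C3(1μF, Q=8μC, V=8.00V), C4(3μF, Q=17μC, V=5.67V), C5(4μF, Q=12μC, V=3.00V)
Op 1: GROUND 2: Q2=0; energy lost=3.000
Op 2: CLOSE 4-5: Q_total=29.00, C_total=7.00, V=4.14; Q4=12.43, Q5=16.57; dissipated=6.095
Total dissipated: 9.095 μJ

Answer: 9.10 μJ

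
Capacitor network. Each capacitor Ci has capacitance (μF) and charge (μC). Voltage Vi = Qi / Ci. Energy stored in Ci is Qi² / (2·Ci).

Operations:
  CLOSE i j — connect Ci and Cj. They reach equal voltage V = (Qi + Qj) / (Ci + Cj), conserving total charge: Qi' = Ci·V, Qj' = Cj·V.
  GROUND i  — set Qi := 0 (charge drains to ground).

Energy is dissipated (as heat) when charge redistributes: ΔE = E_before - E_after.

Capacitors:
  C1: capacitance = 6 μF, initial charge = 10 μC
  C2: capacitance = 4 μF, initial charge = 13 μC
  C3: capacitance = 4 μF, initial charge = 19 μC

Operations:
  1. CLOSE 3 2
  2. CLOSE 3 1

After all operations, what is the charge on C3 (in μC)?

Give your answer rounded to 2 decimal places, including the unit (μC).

Initial: C1(6μF, Q=10μC, V=1.67V), C2(4μF, Q=13μC, V=3.25V), C3(4μF, Q=19μC, V=4.75V)
Op 1: CLOSE 3-2: Q_total=32.00, C_total=8.00, V=4.00; Q3=16.00, Q2=16.00; dissipated=2.250
Op 2: CLOSE 3-1: Q_total=26.00, C_total=10.00, V=2.60; Q3=10.40, Q1=15.60; dissipated=6.533
Final charges: Q1=15.60, Q2=16.00, Q3=10.40

Answer: 10.40 μC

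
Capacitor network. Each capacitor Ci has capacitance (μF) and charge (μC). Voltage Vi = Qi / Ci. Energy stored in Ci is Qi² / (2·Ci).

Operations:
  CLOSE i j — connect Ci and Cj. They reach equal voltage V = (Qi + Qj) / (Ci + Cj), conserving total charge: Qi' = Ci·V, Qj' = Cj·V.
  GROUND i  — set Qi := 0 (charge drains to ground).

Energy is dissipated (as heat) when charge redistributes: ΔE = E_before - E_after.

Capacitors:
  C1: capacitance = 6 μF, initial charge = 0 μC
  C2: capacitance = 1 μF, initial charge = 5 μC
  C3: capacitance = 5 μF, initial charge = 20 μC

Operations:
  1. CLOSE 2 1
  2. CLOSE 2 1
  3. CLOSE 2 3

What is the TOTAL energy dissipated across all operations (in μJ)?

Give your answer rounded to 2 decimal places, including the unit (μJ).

Initial: C1(6μF, Q=0μC, V=0.00V), C2(1μF, Q=5μC, V=5.00V), C3(5μF, Q=20μC, V=4.00V)
Op 1: CLOSE 2-1: Q_total=5.00, C_total=7.00, V=0.71; Q2=0.71, Q1=4.29; dissipated=10.714
Op 2: CLOSE 2-1: Q_total=5.00, C_total=7.00, V=0.71; Q2=0.71, Q1=4.29; dissipated=0.000
Op 3: CLOSE 2-3: Q_total=20.71, C_total=6.00, V=3.45; Q2=3.45, Q3=17.26; dissipated=4.498
Total dissipated: 15.213 μJ

Answer: 15.21 μJ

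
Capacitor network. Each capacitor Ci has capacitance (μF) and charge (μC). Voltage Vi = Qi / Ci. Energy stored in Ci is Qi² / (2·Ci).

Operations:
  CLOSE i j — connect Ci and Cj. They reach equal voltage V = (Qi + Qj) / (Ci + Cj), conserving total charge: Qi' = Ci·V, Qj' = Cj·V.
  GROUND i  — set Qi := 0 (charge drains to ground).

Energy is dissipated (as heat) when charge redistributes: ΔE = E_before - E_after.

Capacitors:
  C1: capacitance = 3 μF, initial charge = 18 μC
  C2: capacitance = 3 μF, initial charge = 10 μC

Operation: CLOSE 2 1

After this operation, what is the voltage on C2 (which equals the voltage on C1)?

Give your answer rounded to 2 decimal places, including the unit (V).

Initial: C1(3μF, Q=18μC, V=6.00V), C2(3μF, Q=10μC, V=3.33V)
Op 1: CLOSE 2-1: Q_total=28.00, C_total=6.00, V=4.67; Q2=14.00, Q1=14.00; dissipated=5.333

Answer: 4.67 V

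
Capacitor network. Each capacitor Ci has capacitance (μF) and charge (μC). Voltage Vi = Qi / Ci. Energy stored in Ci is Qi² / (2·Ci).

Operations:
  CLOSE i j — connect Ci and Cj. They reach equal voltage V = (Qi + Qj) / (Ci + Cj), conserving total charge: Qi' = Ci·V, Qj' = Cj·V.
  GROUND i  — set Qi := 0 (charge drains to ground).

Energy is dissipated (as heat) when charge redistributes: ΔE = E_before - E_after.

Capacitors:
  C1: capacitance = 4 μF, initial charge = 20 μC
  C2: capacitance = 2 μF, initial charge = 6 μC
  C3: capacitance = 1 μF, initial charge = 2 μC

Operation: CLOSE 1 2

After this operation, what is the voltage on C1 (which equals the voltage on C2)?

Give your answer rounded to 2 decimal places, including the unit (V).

Answer: 4.33 V

Derivation:
Initial: C1(4μF, Q=20μC, V=5.00V), C2(2μF, Q=6μC, V=3.00V), C3(1μF, Q=2μC, V=2.00V)
Op 1: CLOSE 1-2: Q_total=26.00, C_total=6.00, V=4.33; Q1=17.33, Q2=8.67; dissipated=2.667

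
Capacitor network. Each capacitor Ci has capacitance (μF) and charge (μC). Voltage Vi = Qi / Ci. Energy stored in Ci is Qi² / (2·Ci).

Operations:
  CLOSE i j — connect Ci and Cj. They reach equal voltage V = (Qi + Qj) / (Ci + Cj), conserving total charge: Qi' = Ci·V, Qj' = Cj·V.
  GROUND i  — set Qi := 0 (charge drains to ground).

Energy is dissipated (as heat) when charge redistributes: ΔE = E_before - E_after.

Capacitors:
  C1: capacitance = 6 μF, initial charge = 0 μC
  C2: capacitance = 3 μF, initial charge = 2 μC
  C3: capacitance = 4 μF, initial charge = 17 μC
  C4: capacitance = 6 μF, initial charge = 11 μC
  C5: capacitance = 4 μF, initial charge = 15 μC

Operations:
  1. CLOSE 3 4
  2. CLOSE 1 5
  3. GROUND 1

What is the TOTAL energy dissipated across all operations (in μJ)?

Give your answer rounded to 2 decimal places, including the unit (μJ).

Answer: 30.63 μJ

Derivation:
Initial: C1(6μF, Q=0μC, V=0.00V), C2(3μF, Q=2μC, V=0.67V), C3(4μF, Q=17μC, V=4.25V), C4(6μF, Q=11μC, V=1.83V), C5(4μF, Q=15μC, V=3.75V)
Op 1: CLOSE 3-4: Q_total=28.00, C_total=10.00, V=2.80; Q3=11.20, Q4=16.80; dissipated=7.008
Op 2: CLOSE 1-5: Q_total=15.00, C_total=10.00, V=1.50; Q1=9.00, Q5=6.00; dissipated=16.875
Op 3: GROUND 1: Q1=0; energy lost=6.750
Total dissipated: 30.633 μJ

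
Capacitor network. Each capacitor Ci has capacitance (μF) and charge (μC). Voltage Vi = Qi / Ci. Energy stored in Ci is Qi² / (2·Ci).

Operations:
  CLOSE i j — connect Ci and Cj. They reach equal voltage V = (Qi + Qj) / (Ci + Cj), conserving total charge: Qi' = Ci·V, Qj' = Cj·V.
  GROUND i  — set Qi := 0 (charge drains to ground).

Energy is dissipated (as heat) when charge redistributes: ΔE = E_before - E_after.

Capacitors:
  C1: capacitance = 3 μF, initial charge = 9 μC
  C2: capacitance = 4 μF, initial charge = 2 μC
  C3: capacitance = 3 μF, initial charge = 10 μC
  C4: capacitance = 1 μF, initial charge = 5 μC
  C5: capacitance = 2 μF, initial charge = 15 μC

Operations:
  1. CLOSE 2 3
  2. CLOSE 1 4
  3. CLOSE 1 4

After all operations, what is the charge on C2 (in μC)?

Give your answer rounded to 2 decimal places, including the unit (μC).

Answer: 6.86 μC

Derivation:
Initial: C1(3μF, Q=9μC, V=3.00V), C2(4μF, Q=2μC, V=0.50V), C3(3μF, Q=10μC, V=3.33V), C4(1μF, Q=5μC, V=5.00V), C5(2μF, Q=15μC, V=7.50V)
Op 1: CLOSE 2-3: Q_total=12.00, C_total=7.00, V=1.71; Q2=6.86, Q3=5.14; dissipated=6.881
Op 2: CLOSE 1-4: Q_total=14.00, C_total=4.00, V=3.50; Q1=10.50, Q4=3.50; dissipated=1.500
Op 3: CLOSE 1-4: Q_total=14.00, C_total=4.00, V=3.50; Q1=10.50, Q4=3.50; dissipated=0.000
Final charges: Q1=10.50, Q2=6.86, Q3=5.14, Q4=3.50, Q5=15.00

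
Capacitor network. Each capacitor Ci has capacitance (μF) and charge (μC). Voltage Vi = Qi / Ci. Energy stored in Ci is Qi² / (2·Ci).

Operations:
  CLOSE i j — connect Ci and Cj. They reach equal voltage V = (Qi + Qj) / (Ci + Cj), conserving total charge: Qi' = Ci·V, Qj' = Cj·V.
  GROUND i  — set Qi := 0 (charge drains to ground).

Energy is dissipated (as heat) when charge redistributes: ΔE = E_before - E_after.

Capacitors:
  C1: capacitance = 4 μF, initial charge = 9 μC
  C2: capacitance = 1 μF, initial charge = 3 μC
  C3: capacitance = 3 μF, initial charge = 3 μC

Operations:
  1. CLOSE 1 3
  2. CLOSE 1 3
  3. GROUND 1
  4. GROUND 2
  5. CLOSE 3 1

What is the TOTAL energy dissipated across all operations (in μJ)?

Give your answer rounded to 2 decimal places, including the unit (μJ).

Answer: 14.24 μJ

Derivation:
Initial: C1(4μF, Q=9μC, V=2.25V), C2(1μF, Q=3μC, V=3.00V), C3(3μF, Q=3μC, V=1.00V)
Op 1: CLOSE 1-3: Q_total=12.00, C_total=7.00, V=1.71; Q1=6.86, Q3=5.14; dissipated=1.339
Op 2: CLOSE 1-3: Q_total=12.00, C_total=7.00, V=1.71; Q1=6.86, Q3=5.14; dissipated=0.000
Op 3: GROUND 1: Q1=0; energy lost=5.878
Op 4: GROUND 2: Q2=0; energy lost=4.500
Op 5: CLOSE 3-1: Q_total=5.14, C_total=7.00, V=0.73; Q3=2.20, Q1=2.94; dissipated=2.519
Total dissipated: 14.236 μJ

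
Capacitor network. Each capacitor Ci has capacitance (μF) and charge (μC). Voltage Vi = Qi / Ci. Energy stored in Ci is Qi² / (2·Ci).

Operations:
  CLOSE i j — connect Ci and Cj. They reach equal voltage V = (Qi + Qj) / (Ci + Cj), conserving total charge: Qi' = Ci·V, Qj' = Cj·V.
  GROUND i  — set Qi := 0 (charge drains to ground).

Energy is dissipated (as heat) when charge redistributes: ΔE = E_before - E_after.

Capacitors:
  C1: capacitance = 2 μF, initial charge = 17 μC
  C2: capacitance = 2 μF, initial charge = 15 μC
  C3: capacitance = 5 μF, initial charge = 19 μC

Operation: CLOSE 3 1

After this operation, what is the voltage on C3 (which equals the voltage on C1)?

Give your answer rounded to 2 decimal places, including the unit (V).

Answer: 5.14 V

Derivation:
Initial: C1(2μF, Q=17μC, V=8.50V), C2(2μF, Q=15μC, V=7.50V), C3(5μF, Q=19μC, V=3.80V)
Op 1: CLOSE 3-1: Q_total=36.00, C_total=7.00, V=5.14; Q3=25.71, Q1=10.29; dissipated=15.779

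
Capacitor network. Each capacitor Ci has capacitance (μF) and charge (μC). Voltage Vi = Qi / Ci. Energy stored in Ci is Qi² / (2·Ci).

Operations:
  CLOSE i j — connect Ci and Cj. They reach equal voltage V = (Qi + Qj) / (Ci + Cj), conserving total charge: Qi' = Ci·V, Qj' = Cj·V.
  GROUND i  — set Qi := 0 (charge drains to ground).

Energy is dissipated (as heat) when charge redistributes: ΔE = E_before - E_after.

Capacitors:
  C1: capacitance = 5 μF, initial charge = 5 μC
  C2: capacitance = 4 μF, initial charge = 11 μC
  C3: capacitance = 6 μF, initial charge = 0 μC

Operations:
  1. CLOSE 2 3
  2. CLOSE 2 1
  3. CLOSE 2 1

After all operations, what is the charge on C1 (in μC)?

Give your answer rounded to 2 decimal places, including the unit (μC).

Initial: C1(5μF, Q=5μC, V=1.00V), C2(4μF, Q=11μC, V=2.75V), C3(6μF, Q=0μC, V=0.00V)
Op 1: CLOSE 2-3: Q_total=11.00, C_total=10.00, V=1.10; Q2=4.40, Q3=6.60; dissipated=9.075
Op 2: CLOSE 2-1: Q_total=9.40, C_total=9.00, V=1.04; Q2=4.18, Q1=5.22; dissipated=0.011
Op 3: CLOSE 2-1: Q_total=9.40, C_total=9.00, V=1.04; Q2=4.18, Q1=5.22; dissipated=0.000
Final charges: Q1=5.22, Q2=4.18, Q3=6.60

Answer: 5.22 μC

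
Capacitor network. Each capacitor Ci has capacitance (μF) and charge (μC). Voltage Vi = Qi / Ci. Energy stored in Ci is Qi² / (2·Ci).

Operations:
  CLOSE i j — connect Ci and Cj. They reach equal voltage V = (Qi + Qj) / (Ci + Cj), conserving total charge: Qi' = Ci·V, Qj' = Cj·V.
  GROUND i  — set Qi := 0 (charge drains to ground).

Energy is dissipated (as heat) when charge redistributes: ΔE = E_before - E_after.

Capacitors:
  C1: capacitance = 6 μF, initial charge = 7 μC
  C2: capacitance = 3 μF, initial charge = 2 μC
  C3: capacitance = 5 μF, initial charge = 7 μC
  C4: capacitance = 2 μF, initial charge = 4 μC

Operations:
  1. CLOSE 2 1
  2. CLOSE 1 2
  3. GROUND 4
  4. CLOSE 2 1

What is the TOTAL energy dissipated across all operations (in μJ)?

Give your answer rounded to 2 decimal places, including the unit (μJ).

Initial: C1(6μF, Q=7μC, V=1.17V), C2(3μF, Q=2μC, V=0.67V), C3(5μF, Q=7μC, V=1.40V), C4(2μF, Q=4μC, V=2.00V)
Op 1: CLOSE 2-1: Q_total=9.00, C_total=9.00, V=1.00; Q2=3.00, Q1=6.00; dissipated=0.250
Op 2: CLOSE 1-2: Q_total=9.00, C_total=9.00, V=1.00; Q1=6.00, Q2=3.00; dissipated=0.000
Op 3: GROUND 4: Q4=0; energy lost=4.000
Op 4: CLOSE 2-1: Q_total=9.00, C_total=9.00, V=1.00; Q2=3.00, Q1=6.00; dissipated=0.000
Total dissipated: 4.250 μJ

Answer: 4.25 μJ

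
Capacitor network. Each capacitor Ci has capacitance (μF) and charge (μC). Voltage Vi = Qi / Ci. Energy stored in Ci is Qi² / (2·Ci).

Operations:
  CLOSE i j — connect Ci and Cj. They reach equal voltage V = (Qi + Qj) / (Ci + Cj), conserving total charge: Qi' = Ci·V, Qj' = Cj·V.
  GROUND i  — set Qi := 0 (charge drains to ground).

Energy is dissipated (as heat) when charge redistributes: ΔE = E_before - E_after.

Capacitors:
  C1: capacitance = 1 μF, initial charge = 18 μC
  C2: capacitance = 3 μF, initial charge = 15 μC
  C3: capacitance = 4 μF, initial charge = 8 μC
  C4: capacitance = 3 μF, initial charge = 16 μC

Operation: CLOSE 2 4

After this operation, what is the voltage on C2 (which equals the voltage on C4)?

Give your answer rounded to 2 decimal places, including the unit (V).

Initial: C1(1μF, Q=18μC, V=18.00V), C2(3μF, Q=15μC, V=5.00V), C3(4μF, Q=8μC, V=2.00V), C4(3μF, Q=16μC, V=5.33V)
Op 1: CLOSE 2-4: Q_total=31.00, C_total=6.00, V=5.17; Q2=15.50, Q4=15.50; dissipated=0.083

Answer: 5.17 V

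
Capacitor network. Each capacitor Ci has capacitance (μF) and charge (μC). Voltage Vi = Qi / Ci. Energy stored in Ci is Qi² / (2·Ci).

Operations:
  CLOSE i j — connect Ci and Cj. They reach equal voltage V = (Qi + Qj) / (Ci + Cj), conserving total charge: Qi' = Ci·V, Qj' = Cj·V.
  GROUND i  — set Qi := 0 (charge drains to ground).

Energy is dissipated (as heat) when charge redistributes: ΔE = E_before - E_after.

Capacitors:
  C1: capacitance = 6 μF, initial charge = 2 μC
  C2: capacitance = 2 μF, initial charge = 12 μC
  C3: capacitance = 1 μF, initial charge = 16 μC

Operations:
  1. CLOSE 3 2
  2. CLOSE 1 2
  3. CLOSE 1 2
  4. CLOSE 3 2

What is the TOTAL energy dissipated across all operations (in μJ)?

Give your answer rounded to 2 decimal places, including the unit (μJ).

Answer: 109.27 μJ

Derivation:
Initial: C1(6μF, Q=2μC, V=0.33V), C2(2μF, Q=12μC, V=6.00V), C3(1μF, Q=16μC, V=16.00V)
Op 1: CLOSE 3-2: Q_total=28.00, C_total=3.00, V=9.33; Q3=9.33, Q2=18.67; dissipated=33.333
Op 2: CLOSE 1-2: Q_total=20.67, C_total=8.00, V=2.58; Q1=15.50, Q2=5.17; dissipated=60.750
Op 3: CLOSE 1-2: Q_total=20.67, C_total=8.00, V=2.58; Q1=15.50, Q2=5.17; dissipated=0.000
Op 4: CLOSE 3-2: Q_total=14.50, C_total=3.00, V=4.83; Q3=4.83, Q2=9.67; dissipated=15.188
Total dissipated: 109.271 μJ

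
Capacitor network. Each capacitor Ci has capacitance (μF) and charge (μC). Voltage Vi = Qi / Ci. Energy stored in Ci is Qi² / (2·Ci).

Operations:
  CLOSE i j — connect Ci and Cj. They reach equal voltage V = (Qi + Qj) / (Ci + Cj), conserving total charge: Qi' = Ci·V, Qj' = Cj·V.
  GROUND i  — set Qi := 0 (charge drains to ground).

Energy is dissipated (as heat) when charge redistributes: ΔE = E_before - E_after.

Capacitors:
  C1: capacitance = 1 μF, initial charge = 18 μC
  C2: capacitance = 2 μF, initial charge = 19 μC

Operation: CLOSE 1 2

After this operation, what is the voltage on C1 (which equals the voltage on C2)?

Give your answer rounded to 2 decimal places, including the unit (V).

Answer: 12.33 V

Derivation:
Initial: C1(1μF, Q=18μC, V=18.00V), C2(2μF, Q=19μC, V=9.50V)
Op 1: CLOSE 1-2: Q_total=37.00, C_total=3.00, V=12.33; Q1=12.33, Q2=24.67; dissipated=24.083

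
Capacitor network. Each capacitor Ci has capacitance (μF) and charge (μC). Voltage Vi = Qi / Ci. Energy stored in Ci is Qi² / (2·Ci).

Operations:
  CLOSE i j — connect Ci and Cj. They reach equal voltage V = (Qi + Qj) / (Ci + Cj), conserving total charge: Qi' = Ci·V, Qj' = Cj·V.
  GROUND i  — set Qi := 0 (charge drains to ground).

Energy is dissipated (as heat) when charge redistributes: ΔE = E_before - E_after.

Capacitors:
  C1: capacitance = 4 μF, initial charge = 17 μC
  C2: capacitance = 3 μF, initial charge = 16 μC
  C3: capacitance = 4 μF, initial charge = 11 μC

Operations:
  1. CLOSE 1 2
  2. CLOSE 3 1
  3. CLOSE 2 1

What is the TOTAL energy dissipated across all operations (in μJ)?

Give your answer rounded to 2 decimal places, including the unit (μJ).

Answer: 5.69 μJ

Derivation:
Initial: C1(4μF, Q=17μC, V=4.25V), C2(3μF, Q=16μC, V=5.33V), C3(4μF, Q=11μC, V=2.75V)
Op 1: CLOSE 1-2: Q_total=33.00, C_total=7.00, V=4.71; Q1=18.86, Q2=14.14; dissipated=1.006
Op 2: CLOSE 3-1: Q_total=29.86, C_total=8.00, V=3.73; Q3=14.93, Q1=14.93; dissipated=3.858
Op 3: CLOSE 2-1: Q_total=29.07, C_total=7.00, V=4.15; Q2=12.46, Q1=16.61; dissipated=0.827
Total dissipated: 5.691 μJ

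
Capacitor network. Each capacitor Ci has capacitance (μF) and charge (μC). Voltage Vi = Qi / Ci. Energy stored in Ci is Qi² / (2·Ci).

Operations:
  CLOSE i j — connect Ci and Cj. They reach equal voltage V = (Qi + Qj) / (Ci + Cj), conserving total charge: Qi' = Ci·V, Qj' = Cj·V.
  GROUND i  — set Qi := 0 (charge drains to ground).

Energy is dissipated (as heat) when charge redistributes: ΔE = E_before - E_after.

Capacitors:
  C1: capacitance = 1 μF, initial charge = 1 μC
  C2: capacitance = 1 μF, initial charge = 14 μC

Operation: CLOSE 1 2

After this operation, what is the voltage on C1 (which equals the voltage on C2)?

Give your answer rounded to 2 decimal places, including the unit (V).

Answer: 7.50 V

Derivation:
Initial: C1(1μF, Q=1μC, V=1.00V), C2(1μF, Q=14μC, V=14.00V)
Op 1: CLOSE 1-2: Q_total=15.00, C_total=2.00, V=7.50; Q1=7.50, Q2=7.50; dissipated=42.250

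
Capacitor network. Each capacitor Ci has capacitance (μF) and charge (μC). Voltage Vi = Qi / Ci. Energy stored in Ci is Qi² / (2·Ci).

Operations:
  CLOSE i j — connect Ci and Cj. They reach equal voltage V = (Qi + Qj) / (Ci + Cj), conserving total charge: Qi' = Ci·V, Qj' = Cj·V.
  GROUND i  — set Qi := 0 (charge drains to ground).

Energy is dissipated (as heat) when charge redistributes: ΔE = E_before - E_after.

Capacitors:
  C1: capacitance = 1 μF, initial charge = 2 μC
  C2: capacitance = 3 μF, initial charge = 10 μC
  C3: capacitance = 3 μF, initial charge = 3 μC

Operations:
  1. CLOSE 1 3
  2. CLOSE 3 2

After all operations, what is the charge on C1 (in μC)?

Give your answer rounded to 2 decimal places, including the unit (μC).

Answer: 1.25 μC

Derivation:
Initial: C1(1μF, Q=2μC, V=2.00V), C2(3μF, Q=10μC, V=3.33V), C3(3μF, Q=3μC, V=1.00V)
Op 1: CLOSE 1-3: Q_total=5.00, C_total=4.00, V=1.25; Q1=1.25, Q3=3.75; dissipated=0.375
Op 2: CLOSE 3-2: Q_total=13.75, C_total=6.00, V=2.29; Q3=6.88, Q2=6.88; dissipated=3.255
Final charges: Q1=1.25, Q2=6.88, Q3=6.88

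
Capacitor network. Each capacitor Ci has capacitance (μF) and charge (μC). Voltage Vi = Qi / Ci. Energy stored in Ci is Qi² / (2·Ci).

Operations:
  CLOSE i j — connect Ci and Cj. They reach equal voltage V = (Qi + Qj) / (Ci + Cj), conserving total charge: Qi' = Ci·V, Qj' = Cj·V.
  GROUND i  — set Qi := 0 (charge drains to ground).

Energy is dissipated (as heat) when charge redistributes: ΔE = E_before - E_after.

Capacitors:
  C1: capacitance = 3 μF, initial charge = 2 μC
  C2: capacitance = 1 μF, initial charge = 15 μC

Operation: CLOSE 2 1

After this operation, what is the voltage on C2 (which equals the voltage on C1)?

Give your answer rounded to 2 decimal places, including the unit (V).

Answer: 4.25 V

Derivation:
Initial: C1(3μF, Q=2μC, V=0.67V), C2(1μF, Q=15μC, V=15.00V)
Op 1: CLOSE 2-1: Q_total=17.00, C_total=4.00, V=4.25; Q2=4.25, Q1=12.75; dissipated=77.042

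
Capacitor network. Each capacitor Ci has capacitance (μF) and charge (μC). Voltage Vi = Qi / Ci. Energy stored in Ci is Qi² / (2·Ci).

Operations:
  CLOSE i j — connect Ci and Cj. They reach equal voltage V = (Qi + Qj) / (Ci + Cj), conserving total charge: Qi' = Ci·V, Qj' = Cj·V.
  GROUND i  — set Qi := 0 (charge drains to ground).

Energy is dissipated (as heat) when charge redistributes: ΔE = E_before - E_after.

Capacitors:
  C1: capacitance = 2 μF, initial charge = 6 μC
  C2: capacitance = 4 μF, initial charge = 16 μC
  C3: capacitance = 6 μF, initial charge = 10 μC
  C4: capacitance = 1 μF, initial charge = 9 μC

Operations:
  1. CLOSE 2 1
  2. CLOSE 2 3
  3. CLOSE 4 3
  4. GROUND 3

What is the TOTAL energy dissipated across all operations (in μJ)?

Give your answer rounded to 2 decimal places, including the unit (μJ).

Answer: 58.44 μJ

Derivation:
Initial: C1(2μF, Q=6μC, V=3.00V), C2(4μF, Q=16μC, V=4.00V), C3(6μF, Q=10μC, V=1.67V), C4(1μF, Q=9μC, V=9.00V)
Op 1: CLOSE 2-1: Q_total=22.00, C_total=6.00, V=3.67; Q2=14.67, Q1=7.33; dissipated=0.667
Op 2: CLOSE 2-3: Q_total=24.67, C_total=10.00, V=2.47; Q2=9.87, Q3=14.80; dissipated=4.800
Op 3: CLOSE 4-3: Q_total=23.80, C_total=7.00, V=3.40; Q4=3.40, Q3=20.40; dissipated=18.293
Op 4: GROUND 3: Q3=0; energy lost=34.680
Total dissipated: 58.440 μJ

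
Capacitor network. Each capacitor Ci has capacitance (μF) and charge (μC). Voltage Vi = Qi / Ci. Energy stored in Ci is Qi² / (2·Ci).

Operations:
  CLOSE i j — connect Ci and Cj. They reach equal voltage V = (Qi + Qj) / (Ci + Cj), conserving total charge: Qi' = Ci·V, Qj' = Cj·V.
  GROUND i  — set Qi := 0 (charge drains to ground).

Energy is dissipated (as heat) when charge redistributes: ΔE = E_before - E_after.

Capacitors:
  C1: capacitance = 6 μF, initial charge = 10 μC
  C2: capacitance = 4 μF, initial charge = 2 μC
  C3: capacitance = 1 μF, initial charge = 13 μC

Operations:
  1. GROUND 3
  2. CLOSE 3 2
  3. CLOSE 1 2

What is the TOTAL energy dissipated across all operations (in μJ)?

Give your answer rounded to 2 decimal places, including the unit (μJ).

Initial: C1(6μF, Q=10μC, V=1.67V), C2(4μF, Q=2μC, V=0.50V), C3(1μF, Q=13μC, V=13.00V)
Op 1: GROUND 3: Q3=0; energy lost=84.500
Op 2: CLOSE 3-2: Q_total=2.00, C_total=5.00, V=0.40; Q3=0.40, Q2=1.60; dissipated=0.100
Op 3: CLOSE 1-2: Q_total=11.60, C_total=10.00, V=1.16; Q1=6.96, Q2=4.64; dissipated=1.925
Total dissipated: 86.525 μJ

Answer: 86.53 μJ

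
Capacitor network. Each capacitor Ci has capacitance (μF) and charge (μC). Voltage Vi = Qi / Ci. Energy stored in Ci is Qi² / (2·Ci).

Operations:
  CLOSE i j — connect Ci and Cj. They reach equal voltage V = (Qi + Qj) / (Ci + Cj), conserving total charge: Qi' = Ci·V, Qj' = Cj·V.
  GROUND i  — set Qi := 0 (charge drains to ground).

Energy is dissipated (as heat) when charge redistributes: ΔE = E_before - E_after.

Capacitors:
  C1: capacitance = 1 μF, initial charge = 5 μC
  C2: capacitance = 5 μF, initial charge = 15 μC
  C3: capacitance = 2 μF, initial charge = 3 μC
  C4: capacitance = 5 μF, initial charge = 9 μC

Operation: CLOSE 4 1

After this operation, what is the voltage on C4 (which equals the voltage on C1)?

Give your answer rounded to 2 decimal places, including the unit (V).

Initial: C1(1μF, Q=5μC, V=5.00V), C2(5μF, Q=15μC, V=3.00V), C3(2μF, Q=3μC, V=1.50V), C4(5μF, Q=9μC, V=1.80V)
Op 1: CLOSE 4-1: Q_total=14.00, C_total=6.00, V=2.33; Q4=11.67, Q1=2.33; dissipated=4.267

Answer: 2.33 V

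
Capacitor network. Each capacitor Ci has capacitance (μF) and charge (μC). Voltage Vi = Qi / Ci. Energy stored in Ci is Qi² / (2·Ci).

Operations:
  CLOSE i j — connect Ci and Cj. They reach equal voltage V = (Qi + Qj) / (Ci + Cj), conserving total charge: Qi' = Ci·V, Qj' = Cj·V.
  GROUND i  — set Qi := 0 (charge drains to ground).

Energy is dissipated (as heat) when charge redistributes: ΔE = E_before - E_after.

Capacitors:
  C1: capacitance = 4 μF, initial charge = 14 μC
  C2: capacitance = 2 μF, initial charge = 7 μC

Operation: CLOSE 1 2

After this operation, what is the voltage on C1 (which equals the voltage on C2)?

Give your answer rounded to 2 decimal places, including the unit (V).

Initial: C1(4μF, Q=14μC, V=3.50V), C2(2μF, Q=7μC, V=3.50V)
Op 1: CLOSE 1-2: Q_total=21.00, C_total=6.00, V=3.50; Q1=14.00, Q2=7.00; dissipated=0.000

Answer: 3.50 V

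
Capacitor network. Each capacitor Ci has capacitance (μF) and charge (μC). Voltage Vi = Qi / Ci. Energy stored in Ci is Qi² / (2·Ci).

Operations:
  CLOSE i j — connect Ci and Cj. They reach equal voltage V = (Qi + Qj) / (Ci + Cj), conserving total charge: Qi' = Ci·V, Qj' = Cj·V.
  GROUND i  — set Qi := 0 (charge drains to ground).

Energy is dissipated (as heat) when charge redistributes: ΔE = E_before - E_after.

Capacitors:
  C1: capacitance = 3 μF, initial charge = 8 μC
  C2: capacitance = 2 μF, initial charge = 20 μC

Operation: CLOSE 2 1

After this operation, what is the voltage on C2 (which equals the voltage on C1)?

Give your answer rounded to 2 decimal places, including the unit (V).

Answer: 5.60 V

Derivation:
Initial: C1(3μF, Q=8μC, V=2.67V), C2(2μF, Q=20μC, V=10.00V)
Op 1: CLOSE 2-1: Q_total=28.00, C_total=5.00, V=5.60; Q2=11.20, Q1=16.80; dissipated=32.267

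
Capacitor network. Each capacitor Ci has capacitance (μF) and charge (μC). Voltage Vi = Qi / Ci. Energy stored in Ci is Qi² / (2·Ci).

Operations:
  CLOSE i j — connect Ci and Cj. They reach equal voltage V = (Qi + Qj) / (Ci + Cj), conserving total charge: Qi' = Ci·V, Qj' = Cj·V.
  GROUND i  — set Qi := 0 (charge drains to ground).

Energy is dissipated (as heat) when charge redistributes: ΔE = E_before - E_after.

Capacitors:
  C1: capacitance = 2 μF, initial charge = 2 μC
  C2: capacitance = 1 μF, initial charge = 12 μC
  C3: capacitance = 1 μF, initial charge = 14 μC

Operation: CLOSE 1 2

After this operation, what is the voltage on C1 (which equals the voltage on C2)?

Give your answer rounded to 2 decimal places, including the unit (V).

Answer: 4.67 V

Derivation:
Initial: C1(2μF, Q=2μC, V=1.00V), C2(1μF, Q=12μC, V=12.00V), C3(1μF, Q=14μC, V=14.00V)
Op 1: CLOSE 1-2: Q_total=14.00, C_total=3.00, V=4.67; Q1=9.33, Q2=4.67; dissipated=40.333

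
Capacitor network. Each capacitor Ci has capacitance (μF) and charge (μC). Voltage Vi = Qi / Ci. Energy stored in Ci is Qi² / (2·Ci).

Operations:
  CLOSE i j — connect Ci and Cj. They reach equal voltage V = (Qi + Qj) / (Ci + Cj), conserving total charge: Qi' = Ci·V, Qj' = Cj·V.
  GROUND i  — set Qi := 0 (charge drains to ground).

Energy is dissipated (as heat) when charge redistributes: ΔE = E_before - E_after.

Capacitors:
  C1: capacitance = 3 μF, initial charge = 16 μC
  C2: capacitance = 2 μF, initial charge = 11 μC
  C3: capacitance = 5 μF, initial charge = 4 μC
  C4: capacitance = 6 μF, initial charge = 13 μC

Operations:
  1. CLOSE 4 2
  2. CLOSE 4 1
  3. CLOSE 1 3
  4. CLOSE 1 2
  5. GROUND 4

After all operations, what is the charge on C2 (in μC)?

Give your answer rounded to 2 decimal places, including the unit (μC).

Initial: C1(3μF, Q=16μC, V=5.33V), C2(2μF, Q=11μC, V=5.50V), C3(5μF, Q=4μC, V=0.80V), C4(6μF, Q=13μC, V=2.17V)
Op 1: CLOSE 4-2: Q_total=24.00, C_total=8.00, V=3.00; Q4=18.00, Q2=6.00; dissipated=8.333
Op 2: CLOSE 4-1: Q_total=34.00, C_total=9.00, V=3.78; Q4=22.67, Q1=11.33; dissipated=5.444
Op 3: CLOSE 1-3: Q_total=15.33, C_total=8.00, V=1.92; Q1=5.75, Q3=9.58; dissipated=8.313
Op 4: CLOSE 1-2: Q_total=11.75, C_total=5.00, V=2.35; Q1=7.05, Q2=4.70; dissipated=0.704
Op 5: GROUND 4: Q4=0; energy lost=42.815
Final charges: Q1=7.05, Q2=4.70, Q3=9.58, Q4=0.00

Answer: 4.70 μC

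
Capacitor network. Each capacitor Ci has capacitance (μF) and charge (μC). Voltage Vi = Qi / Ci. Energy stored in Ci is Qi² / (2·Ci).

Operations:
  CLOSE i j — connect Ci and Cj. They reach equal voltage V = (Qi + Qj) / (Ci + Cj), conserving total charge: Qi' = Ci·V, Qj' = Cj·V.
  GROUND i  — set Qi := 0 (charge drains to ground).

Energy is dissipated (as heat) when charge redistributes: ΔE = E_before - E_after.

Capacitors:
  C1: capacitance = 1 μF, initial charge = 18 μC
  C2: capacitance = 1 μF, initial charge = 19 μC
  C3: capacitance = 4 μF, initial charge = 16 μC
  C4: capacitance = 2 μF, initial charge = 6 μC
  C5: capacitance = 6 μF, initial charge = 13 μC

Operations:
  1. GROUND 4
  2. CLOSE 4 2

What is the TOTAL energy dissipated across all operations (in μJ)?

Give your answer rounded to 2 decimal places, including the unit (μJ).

Initial: C1(1μF, Q=18μC, V=18.00V), C2(1μF, Q=19μC, V=19.00V), C3(4μF, Q=16μC, V=4.00V), C4(2μF, Q=6μC, V=3.00V), C5(6μF, Q=13μC, V=2.17V)
Op 1: GROUND 4: Q4=0; energy lost=9.000
Op 2: CLOSE 4-2: Q_total=19.00, C_total=3.00, V=6.33; Q4=12.67, Q2=6.33; dissipated=120.333
Total dissipated: 129.333 μJ

Answer: 129.33 μJ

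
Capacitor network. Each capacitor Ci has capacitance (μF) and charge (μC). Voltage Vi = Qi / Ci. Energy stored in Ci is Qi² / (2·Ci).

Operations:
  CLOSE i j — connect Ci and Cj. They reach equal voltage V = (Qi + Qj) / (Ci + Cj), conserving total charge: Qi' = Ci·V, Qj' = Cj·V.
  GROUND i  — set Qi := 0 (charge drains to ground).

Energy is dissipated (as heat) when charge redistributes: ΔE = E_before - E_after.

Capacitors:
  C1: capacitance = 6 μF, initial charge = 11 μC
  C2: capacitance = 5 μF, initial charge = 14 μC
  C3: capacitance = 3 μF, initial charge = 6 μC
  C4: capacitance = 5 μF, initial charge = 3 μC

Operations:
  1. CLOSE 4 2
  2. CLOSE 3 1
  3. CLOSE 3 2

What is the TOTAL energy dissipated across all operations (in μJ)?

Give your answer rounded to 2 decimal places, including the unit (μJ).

Answer: 6.11 μJ

Derivation:
Initial: C1(6μF, Q=11μC, V=1.83V), C2(5μF, Q=14μC, V=2.80V), C3(3μF, Q=6μC, V=2.00V), C4(5μF, Q=3μC, V=0.60V)
Op 1: CLOSE 4-2: Q_total=17.00, C_total=10.00, V=1.70; Q4=8.50, Q2=8.50; dissipated=6.050
Op 2: CLOSE 3-1: Q_total=17.00, C_total=9.00, V=1.89; Q3=5.67, Q1=11.33; dissipated=0.028
Op 3: CLOSE 3-2: Q_total=14.17, C_total=8.00, V=1.77; Q3=5.31, Q2=8.85; dissipated=0.033
Total dissipated: 6.111 μJ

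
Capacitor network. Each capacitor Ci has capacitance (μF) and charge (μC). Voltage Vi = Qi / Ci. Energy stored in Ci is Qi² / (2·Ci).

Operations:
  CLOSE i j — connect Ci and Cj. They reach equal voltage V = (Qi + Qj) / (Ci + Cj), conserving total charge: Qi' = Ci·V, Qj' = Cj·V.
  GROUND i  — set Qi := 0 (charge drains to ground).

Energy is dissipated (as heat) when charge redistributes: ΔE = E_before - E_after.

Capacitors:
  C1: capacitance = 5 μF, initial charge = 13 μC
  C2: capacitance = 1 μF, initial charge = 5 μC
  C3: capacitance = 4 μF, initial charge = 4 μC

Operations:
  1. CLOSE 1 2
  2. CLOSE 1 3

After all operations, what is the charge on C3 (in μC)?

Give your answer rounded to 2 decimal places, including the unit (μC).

Initial: C1(5μF, Q=13μC, V=2.60V), C2(1μF, Q=5μC, V=5.00V), C3(4μF, Q=4μC, V=1.00V)
Op 1: CLOSE 1-2: Q_total=18.00, C_total=6.00, V=3.00; Q1=15.00, Q2=3.00; dissipated=2.400
Op 2: CLOSE 1-3: Q_total=19.00, C_total=9.00, V=2.11; Q1=10.56, Q3=8.44; dissipated=4.444
Final charges: Q1=10.56, Q2=3.00, Q3=8.44

Answer: 8.44 μC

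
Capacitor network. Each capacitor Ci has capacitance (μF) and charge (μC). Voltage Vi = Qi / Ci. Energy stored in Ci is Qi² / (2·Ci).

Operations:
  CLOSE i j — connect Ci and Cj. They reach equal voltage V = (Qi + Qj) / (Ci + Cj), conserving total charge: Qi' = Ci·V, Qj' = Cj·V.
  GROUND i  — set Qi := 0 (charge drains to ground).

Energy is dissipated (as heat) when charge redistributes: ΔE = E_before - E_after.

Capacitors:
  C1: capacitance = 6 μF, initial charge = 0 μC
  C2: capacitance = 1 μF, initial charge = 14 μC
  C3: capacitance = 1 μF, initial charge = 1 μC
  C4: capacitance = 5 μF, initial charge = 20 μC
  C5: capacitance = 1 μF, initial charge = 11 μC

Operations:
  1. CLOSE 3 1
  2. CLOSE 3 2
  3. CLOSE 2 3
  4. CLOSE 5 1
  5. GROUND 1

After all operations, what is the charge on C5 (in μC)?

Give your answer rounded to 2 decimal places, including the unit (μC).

Answer: 1.69 μC

Derivation:
Initial: C1(6μF, Q=0μC, V=0.00V), C2(1μF, Q=14μC, V=14.00V), C3(1μF, Q=1μC, V=1.00V), C4(5μF, Q=20μC, V=4.00V), C5(1μF, Q=11μC, V=11.00V)
Op 1: CLOSE 3-1: Q_total=1.00, C_total=7.00, V=0.14; Q3=0.14, Q1=0.86; dissipated=0.429
Op 2: CLOSE 3-2: Q_total=14.14, C_total=2.00, V=7.07; Q3=7.07, Q2=7.07; dissipated=48.005
Op 3: CLOSE 2-3: Q_total=14.14, C_total=2.00, V=7.07; Q2=7.07, Q3=7.07; dissipated=0.000
Op 4: CLOSE 5-1: Q_total=11.86, C_total=7.00, V=1.69; Q5=1.69, Q1=10.16; dissipated=50.519
Op 5: GROUND 1: Q1=0; energy lost=8.608
Final charges: Q1=0.00, Q2=7.07, Q3=7.07, Q4=20.00, Q5=1.69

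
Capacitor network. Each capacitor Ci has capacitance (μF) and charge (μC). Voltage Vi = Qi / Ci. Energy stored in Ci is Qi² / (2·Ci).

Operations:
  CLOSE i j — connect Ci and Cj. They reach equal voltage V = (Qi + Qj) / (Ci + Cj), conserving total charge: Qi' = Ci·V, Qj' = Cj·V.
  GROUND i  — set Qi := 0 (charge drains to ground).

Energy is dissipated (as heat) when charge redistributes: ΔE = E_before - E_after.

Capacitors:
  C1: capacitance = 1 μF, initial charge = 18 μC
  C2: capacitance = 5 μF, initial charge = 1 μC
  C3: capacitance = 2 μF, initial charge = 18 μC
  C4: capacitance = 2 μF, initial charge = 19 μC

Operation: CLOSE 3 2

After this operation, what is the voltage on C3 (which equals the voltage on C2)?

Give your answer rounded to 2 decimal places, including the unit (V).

Answer: 2.71 V

Derivation:
Initial: C1(1μF, Q=18μC, V=18.00V), C2(5μF, Q=1μC, V=0.20V), C3(2μF, Q=18μC, V=9.00V), C4(2μF, Q=19μC, V=9.50V)
Op 1: CLOSE 3-2: Q_total=19.00, C_total=7.00, V=2.71; Q3=5.43, Q2=13.57; dissipated=55.314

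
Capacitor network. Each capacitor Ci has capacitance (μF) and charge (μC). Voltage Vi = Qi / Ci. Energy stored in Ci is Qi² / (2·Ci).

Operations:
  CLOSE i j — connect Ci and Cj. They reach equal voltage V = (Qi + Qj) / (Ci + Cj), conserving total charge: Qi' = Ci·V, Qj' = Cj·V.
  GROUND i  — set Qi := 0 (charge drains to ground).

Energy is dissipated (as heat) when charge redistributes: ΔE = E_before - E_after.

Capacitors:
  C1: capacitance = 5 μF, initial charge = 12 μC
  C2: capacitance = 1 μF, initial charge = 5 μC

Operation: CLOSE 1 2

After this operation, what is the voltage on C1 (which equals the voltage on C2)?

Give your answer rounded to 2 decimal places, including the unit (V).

Initial: C1(5μF, Q=12μC, V=2.40V), C2(1μF, Q=5μC, V=5.00V)
Op 1: CLOSE 1-2: Q_total=17.00, C_total=6.00, V=2.83; Q1=14.17, Q2=2.83; dissipated=2.817

Answer: 2.83 V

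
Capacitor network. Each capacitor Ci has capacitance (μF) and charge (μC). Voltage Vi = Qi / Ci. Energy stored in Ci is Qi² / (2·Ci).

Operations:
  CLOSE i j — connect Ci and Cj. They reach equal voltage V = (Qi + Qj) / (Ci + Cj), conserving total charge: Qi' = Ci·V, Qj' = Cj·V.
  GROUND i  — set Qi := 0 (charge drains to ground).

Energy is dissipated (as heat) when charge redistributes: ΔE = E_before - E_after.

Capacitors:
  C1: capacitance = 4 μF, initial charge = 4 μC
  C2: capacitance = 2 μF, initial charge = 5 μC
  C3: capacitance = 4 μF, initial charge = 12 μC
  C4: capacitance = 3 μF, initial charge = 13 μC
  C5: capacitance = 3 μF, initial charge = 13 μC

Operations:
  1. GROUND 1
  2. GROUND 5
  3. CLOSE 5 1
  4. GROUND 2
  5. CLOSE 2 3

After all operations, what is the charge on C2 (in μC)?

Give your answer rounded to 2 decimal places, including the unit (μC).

Initial: C1(4μF, Q=4μC, V=1.00V), C2(2μF, Q=5μC, V=2.50V), C3(4μF, Q=12μC, V=3.00V), C4(3μF, Q=13μC, V=4.33V), C5(3μF, Q=13μC, V=4.33V)
Op 1: GROUND 1: Q1=0; energy lost=2.000
Op 2: GROUND 5: Q5=0; energy lost=28.167
Op 3: CLOSE 5-1: Q_total=0.00, C_total=7.00, V=0.00; Q5=0.00, Q1=0.00; dissipated=0.000
Op 4: GROUND 2: Q2=0; energy lost=6.250
Op 5: CLOSE 2-3: Q_total=12.00, C_total=6.00, V=2.00; Q2=4.00, Q3=8.00; dissipated=6.000
Final charges: Q1=0.00, Q2=4.00, Q3=8.00, Q4=13.00, Q5=0.00

Answer: 4.00 μC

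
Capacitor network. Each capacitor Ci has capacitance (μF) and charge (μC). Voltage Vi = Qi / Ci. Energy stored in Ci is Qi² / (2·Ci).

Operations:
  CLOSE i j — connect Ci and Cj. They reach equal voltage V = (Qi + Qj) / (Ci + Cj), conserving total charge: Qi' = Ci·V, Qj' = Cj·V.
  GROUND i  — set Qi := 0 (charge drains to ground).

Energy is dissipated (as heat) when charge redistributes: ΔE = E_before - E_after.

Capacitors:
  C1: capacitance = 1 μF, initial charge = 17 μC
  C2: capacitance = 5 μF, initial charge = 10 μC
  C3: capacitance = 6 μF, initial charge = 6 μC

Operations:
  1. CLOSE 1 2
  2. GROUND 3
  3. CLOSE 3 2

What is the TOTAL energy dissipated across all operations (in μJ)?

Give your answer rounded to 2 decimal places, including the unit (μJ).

Initial: C1(1μF, Q=17μC, V=17.00V), C2(5μF, Q=10μC, V=2.00V), C3(6μF, Q=6μC, V=1.00V)
Op 1: CLOSE 1-2: Q_total=27.00, C_total=6.00, V=4.50; Q1=4.50, Q2=22.50; dissipated=93.750
Op 2: GROUND 3: Q3=0; energy lost=3.000
Op 3: CLOSE 3-2: Q_total=22.50, C_total=11.00, V=2.05; Q3=12.27, Q2=10.23; dissipated=27.614
Total dissipated: 124.364 μJ

Answer: 124.36 μJ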